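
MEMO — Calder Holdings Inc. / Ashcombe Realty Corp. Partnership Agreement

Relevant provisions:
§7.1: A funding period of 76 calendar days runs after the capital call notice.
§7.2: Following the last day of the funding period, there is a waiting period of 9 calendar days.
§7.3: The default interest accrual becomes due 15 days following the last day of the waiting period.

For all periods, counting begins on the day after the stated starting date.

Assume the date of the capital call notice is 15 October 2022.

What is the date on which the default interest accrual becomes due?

The last day of the funding period: 15 October 2022 + 76 days = 30 December 2022.
Adding 9 calendar days to 30 December 2022 gives 8 January 2023, which is the last day of the waiting period.
Adding 15 calendar days to 8 January 2023 gives 23 January 2023, which is the date on which the default interest accrual becomes due.

23 January 2023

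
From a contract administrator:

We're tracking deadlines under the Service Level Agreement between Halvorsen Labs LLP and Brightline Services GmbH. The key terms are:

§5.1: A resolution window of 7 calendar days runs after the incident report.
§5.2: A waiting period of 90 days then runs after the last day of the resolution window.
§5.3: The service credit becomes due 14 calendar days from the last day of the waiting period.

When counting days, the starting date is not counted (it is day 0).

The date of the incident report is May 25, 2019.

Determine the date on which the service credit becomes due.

September 13, 2019

The last day of the resolution window: May 25, 2019 + 7 days = June 1, 2019.
Adding 90 calendar days to June 1, 2019 gives August 30, 2019, which is the last day of the waiting period.
The date on which the service credit becomes due: 14 calendar days after August 30, 2019 is September 13, 2019.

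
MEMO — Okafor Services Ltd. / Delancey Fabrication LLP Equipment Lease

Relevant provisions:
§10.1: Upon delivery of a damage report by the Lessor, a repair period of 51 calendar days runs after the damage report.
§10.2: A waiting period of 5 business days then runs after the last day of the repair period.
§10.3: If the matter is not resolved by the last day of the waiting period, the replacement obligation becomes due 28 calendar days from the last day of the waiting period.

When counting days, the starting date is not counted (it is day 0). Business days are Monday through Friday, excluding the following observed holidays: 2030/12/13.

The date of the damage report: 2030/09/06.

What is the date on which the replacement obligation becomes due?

2030/11/29

The last day of the repair period: 51 calendar days after 2030/09/06 is 2030/10/27.
From Sunday, 2030/10/27, 5 business days (Oct 28, Oct 29, Oct 30, Oct 31, Nov 1, skipping weekends) brings us to Friday, 2030/11/01, which is the last day of the waiting period.
The date on which the replacement obligation becomes due: 2030/11/01 + 28 days = 2030/11/29.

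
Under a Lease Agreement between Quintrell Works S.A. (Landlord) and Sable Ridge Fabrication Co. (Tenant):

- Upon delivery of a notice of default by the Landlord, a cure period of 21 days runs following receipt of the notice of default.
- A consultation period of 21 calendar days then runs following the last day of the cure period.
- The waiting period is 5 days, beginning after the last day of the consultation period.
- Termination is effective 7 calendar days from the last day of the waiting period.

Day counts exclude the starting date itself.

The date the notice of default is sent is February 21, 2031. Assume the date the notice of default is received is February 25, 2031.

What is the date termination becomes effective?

April 20, 2031

The last day of the cure period: February 25, 2031 + 21 days = March 18, 2031.
The last day of the consultation period: 21 calendar days after March 18, 2031 is April 8, 2031.
The last day of the waiting period: April 8, 2031 + 5 days = April 13, 2031.
The date termination becomes effective: 7 calendar days after April 13, 2031 is April 20, 2031.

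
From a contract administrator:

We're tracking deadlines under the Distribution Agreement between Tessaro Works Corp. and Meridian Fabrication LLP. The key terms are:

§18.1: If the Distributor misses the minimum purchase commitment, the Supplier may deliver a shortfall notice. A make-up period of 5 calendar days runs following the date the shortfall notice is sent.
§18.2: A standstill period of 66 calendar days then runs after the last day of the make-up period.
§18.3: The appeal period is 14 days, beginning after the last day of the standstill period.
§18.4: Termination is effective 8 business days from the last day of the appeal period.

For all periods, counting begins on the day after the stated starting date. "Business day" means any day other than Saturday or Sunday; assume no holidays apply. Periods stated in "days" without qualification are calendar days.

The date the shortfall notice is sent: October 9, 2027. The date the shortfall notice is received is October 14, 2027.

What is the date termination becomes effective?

January 12, 2028

The last day of the make-up period: 5 calendar days after October 9, 2027 is October 14, 2027.
The last day of the standstill period: 66 calendar days after October 14, 2027 is December 19, 2027.
The last day of the appeal period: December 19, 2027 + 14 days = January 2, 2028.
The date termination becomes effective: 8 business days after Sunday, January 2, 2028, skipping weekends — Jan 3, Jan 4, Jan 5, Jan 6, Jan 7, Jan 10, Jan 11, Jan 12 — lands on Wednesday, January 12, 2028.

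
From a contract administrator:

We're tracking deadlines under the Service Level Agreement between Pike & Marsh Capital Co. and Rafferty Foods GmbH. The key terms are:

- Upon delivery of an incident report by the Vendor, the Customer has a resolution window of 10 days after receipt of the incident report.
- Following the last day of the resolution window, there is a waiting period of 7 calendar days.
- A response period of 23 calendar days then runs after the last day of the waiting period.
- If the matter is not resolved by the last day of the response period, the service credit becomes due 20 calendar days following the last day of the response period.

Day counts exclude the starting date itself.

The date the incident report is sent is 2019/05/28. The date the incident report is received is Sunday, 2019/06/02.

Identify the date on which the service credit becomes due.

The last day of the resolution window: 2019/06/02 + 10 days = 2019/06/12.
The last day of the waiting period: 2019/06/12 + 7 days = 2019/06/19.
The last day of the response period: 2019/06/19 + 23 days = 2019/07/12.
The date on which the service credit becomes due: 2019/07/12 + 20 days = 2019/08/01.

2019/08/01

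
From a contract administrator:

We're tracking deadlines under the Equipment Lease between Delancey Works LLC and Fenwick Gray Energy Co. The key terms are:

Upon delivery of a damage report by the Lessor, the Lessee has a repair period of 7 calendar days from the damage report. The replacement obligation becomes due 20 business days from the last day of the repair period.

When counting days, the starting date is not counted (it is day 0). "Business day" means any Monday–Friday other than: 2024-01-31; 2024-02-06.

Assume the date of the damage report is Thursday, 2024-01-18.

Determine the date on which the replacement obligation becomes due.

2024-02-26

The last day of the repair period: 2024-01-18 + 7 days = 2024-01-25.
The date on which the replacement obligation becomes due: 20 business days after Thursday, 2024-01-25, skipping weekends and the listed holidays on Jan 31, Feb 6 — Jan 26, Jan 29, Jan 30, Feb 1, …, Feb 22, Feb 23, Feb 26 — lands on Monday, 2024-02-26.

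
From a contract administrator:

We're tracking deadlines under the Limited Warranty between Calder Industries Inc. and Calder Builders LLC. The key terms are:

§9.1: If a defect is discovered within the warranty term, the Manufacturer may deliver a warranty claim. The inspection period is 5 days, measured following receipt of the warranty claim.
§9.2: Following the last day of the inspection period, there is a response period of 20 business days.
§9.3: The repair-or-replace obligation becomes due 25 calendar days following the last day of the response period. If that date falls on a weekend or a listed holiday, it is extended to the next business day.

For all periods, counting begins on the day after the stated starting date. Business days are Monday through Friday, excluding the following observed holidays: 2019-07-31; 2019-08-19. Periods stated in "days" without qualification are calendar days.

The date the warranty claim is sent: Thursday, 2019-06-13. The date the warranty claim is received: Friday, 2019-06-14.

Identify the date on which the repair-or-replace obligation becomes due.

2019-08-12

The last day of the inspection period: 2019-06-14 + 5 days = 2019-06-19.
The last day of the response period: 20 business days after Wednesday, 2019-06-19, skipping weekends — Jun 20, Jun 21, Jun 24, Jun 25, …, Jul 15, Jul 16, Jul 17 — lands on Wednesday, 2019-07-17.
The date on which the repair-or-replace obligation becomes due: 2019-07-17 + 25 days = 2019-08-11. That falls on a Sunday, so it rolls to the next business day, Monday, 2019-08-12.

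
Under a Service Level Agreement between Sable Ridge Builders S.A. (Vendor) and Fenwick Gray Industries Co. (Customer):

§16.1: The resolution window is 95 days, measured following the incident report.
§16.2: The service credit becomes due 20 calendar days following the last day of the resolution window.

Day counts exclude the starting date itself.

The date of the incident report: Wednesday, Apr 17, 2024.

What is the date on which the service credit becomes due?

Aug 10, 2024

The last day of the resolution window: Apr 17, 2024 + 95 days = Jul 21, 2024.
The date on which the service credit becomes due: Jul 21, 2024 + 20 days = Aug 10, 2024.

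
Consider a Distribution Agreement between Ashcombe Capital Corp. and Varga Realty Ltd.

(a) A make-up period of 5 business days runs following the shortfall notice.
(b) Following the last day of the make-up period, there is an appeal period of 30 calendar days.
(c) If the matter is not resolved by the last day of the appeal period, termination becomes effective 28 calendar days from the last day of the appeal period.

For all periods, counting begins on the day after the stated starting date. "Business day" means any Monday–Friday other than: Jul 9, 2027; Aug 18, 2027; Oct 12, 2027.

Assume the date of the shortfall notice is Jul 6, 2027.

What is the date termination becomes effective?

Sep 10, 2027

The last day of the make-up period: counting 5 business days from Tuesday, Jul 6, 2027 (Jul 7, Jul 8, Jul 12, Jul 13, Jul 14, skipping weekends and the listed holiday on Jul 9) reaches Wednesday, Jul 14, 2027.
The last day of the appeal period: 30 calendar days after Jul 14, 2027 is Aug 13, 2027.
The date termination becomes effective: Aug 13, 2027 + 28 days = Sep 10, 2027.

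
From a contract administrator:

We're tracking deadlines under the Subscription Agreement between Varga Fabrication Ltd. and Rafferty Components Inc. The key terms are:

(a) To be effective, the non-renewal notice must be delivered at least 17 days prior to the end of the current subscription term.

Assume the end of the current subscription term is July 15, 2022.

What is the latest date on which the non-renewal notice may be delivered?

June 28, 2022

Counting back 17 calendar days from July 15, 2022 gives June 28, 2022.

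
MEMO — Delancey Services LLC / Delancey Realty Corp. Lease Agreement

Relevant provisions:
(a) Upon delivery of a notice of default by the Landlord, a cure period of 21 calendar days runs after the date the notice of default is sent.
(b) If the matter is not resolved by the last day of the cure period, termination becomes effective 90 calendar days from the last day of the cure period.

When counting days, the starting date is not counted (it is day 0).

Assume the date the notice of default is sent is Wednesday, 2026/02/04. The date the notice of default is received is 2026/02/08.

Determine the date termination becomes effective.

Adding 21 calendar days to 2026/02/04 gives 2026/02/25, which is the last day of the cure period.
The date termination becomes effective: 90 calendar days after 2026/02/25 is 2026/05/26.

2026/05/26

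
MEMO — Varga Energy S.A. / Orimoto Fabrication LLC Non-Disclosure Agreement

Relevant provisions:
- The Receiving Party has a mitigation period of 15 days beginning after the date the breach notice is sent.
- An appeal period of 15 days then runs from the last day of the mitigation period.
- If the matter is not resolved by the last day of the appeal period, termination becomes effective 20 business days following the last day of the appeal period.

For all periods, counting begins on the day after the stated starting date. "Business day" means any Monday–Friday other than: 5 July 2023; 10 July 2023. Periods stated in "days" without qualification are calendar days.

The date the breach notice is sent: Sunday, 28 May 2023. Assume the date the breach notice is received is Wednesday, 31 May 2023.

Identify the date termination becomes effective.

27 July 2023

The last day of the mitigation period: 28 May 2023 + 15 days = 12 June 2023.
Adding 15 calendar days to 12 June 2023 gives 27 June 2023, which is the last day of the appeal period.
The date termination becomes effective: counting 20 business days from Tuesday, 27 June 2023 (Jun 28, Jun 29, Jun 30, Jul 3, …, Jul 25, Jul 26, Jul 27, skipping weekends and the listed holidays on Jul 5, Jul 10) reaches Thursday, 27 July 2023.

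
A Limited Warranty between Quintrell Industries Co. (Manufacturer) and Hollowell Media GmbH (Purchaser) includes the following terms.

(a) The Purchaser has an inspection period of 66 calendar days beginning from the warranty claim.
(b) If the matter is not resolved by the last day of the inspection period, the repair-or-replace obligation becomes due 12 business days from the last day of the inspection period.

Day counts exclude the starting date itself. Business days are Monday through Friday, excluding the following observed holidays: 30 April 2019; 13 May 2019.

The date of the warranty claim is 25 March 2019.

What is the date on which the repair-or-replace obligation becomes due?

17 June 2019

Adding 66 calendar days to 25 March 2019 gives 30 May 2019, which is the last day of the inspection period.
The date on which the repair-or-replace obligation becomes due: 12 business days after Thursday, 30 May 2019, skipping weekends — May 31, Jun 3, Jun 4, Jun 5, …, Jun 13, Jun 14, Jun 17 — lands on Monday, 17 June 2019.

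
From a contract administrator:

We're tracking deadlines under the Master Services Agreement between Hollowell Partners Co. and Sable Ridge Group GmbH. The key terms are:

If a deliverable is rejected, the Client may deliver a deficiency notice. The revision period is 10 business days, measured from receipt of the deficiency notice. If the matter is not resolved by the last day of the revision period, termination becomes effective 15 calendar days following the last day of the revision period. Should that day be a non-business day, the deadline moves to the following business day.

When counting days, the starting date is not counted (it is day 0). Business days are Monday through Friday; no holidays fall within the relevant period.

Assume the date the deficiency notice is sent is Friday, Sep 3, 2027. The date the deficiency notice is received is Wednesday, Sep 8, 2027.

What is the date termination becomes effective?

Oct 7, 2027

The last day of the revision period: 10 business days after Wednesday, Sep 8, 2027, skipping weekends — Sep 9, Sep 10, Sep 13, Sep 14, Sep 15, Sep 16, Sep 17, Sep 20, Sep 21, Sep 22 — lands on Wednesday, Sep 22, 2027.
Adding 15 calendar days to Sep 22, 2027 gives Oct 7, 2027, which is the date termination becomes effective. Oct 7, 2027 is a Thursday, so no roll-forward applies.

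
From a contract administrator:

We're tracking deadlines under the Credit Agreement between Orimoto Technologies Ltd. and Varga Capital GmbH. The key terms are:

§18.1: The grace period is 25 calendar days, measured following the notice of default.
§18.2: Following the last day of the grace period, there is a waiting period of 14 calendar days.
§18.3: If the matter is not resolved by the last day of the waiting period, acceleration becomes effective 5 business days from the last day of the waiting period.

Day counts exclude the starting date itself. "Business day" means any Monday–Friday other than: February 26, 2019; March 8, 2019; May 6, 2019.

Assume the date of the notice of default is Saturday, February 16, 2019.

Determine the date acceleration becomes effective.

The last day of the grace period: February 16, 2019 + 25 days = March 13, 2019.
Adding 14 calendar days to March 13, 2019 gives March 27, 2019, which is the last day of the waiting period.
The date acceleration becomes effective: counting 5 business days from Wednesday, March 27, 2019 (Mar 28, Mar 29, Apr 1, Apr 2, Apr 3, skipping weekends) reaches Wednesday, April 3, 2019.

April 3, 2019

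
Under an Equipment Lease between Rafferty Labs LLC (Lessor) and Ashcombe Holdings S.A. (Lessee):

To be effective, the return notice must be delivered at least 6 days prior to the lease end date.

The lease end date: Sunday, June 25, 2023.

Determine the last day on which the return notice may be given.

June 19, 2023

Counting back 6 calendar days from June 25, 2023 gives June 19, 2023.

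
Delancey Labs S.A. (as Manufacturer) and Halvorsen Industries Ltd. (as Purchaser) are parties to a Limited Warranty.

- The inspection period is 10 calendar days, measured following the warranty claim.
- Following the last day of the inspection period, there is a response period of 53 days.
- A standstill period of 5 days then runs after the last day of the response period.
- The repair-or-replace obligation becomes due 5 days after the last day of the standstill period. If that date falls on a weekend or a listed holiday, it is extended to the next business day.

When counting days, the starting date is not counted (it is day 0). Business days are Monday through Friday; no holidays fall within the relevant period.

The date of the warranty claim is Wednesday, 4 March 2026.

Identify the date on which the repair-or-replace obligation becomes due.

Adding 10 calendar days to 4 March 2026 gives 14 March 2026, which is the last day of the inspection period.
The last day of the response period: 14 March 2026 + 53 days = 6 May 2026.
The last day of the standstill period: 5 calendar days after 6 May 2026 is 11 May 2026.
The date on which the repair-or-replace obligation becomes due: 5 calendar days after 11 May 2026 is 16 May 2026. That falls on a Saturday, so it rolls to the next business day, Monday, 18 May 2026.

18 May 2026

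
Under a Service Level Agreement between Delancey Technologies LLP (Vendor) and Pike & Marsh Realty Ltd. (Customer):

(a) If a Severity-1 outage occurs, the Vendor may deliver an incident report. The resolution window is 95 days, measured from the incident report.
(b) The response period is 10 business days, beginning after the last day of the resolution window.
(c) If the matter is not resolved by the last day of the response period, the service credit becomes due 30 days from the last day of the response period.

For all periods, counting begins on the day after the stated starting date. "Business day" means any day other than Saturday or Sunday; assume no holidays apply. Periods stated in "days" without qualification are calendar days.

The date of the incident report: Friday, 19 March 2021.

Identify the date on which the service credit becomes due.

The last day of the resolution window: 95 calendar days after 19 March 2021 is 22 June 2021.
The last day of the response period: 10 business days after Tuesday, 22 June 2021, skipping weekends — Jun 23, Jun 24, Jun 25, Jun 28, Jun 29, Jun 30, Jul 1, Jul 2, Jul 5, Jul 6 — lands on Tuesday, 6 July 2021.
The date on which the service credit becomes due: 6 July 2021 + 30 days = 5 August 2021.

5 August 2021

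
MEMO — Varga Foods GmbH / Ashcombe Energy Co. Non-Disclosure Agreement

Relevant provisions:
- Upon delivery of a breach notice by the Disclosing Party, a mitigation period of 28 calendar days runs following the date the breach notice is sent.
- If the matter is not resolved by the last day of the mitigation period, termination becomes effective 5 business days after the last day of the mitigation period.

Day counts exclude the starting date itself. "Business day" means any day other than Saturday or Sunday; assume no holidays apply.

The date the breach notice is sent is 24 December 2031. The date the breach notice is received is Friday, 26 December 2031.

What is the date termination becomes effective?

28 January 2032

The last day of the mitigation period: 28 calendar days after 24 December 2031 is 21 January 2032.
From Wednesday, 21 January 2032, 5 business days (Jan 22, Jan 23, Jan 26, Jan 27, Jan 28, skipping weekends) brings us to Wednesday, 28 January 2032, which is the date termination becomes effective.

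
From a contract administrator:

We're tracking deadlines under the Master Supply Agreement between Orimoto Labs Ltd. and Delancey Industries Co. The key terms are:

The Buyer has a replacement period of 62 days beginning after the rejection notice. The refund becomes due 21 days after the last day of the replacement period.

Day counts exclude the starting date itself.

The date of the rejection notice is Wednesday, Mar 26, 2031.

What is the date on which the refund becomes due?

The last day of the replacement period: Mar 26, 2031 + 62 days = May 27, 2031.
The date on which the refund becomes due: 21 calendar days after May 27, 2031 is Jun 17, 2031.

Jun 17, 2031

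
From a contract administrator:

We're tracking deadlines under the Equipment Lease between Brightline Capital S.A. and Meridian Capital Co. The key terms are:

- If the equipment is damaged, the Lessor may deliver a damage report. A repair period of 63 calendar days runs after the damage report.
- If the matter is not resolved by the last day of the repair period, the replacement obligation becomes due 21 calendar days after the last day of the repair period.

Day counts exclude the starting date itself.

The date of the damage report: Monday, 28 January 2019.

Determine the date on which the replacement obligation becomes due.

22 April 2019

The last day of the repair period: 28 January 2019 + 63 days = 1 April 2019.
The date on which the replacement obligation becomes due: 1 April 2019 + 21 days = 22 April 2019.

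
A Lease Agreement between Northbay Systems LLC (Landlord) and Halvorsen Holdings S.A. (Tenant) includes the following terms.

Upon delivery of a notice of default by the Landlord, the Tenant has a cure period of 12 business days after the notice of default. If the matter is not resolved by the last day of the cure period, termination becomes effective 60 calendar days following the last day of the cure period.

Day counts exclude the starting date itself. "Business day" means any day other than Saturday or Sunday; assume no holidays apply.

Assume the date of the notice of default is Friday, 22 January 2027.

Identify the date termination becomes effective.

The last day of the cure period: 12 business days after Friday, 22 January 2027, skipping weekends — Jan 25, Jan 26, Jan 27, Jan 28, …, Feb 5, Feb 8, Feb 9 — lands on Tuesday, 9 February 2027.
Adding 60 calendar days to 9 February 2027 gives 10 April 2027, which is the date termination becomes effective.

10 April 2027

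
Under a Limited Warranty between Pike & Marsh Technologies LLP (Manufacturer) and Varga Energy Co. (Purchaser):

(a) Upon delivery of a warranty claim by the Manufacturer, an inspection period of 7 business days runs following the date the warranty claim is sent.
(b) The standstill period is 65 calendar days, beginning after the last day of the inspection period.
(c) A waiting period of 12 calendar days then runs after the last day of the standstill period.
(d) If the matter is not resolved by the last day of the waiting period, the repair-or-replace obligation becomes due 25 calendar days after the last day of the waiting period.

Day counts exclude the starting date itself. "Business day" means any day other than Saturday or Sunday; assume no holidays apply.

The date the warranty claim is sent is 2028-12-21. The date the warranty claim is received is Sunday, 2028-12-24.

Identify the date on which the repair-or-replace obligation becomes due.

2029-04-13

The last day of the inspection period: 7 business days after Thursday, 2028-12-21, skipping weekends — Dec 22, Dec 25, Dec 26, Dec 27, Dec 28, Dec 29, Jan 1 — lands on Monday, 2029-01-01.
Adding 65 calendar days to 2029-01-01 gives 2029-03-07, which is the last day of the standstill period.
Adding 12 calendar days to 2029-03-07 gives 2029-03-19, which is the last day of the waiting period.
The date on which the repair-or-replace obligation becomes due: 25 calendar days after 2029-03-19 is 2029-04-13.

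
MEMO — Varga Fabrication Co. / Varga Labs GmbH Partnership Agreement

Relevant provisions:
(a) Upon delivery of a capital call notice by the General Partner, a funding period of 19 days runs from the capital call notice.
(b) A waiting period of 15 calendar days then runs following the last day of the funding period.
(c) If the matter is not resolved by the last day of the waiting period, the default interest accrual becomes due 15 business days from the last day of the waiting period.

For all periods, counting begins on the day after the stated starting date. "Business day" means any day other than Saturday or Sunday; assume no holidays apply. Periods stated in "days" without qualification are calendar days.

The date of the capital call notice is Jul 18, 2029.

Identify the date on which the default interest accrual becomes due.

Sep 11, 2029

The last day of the funding period: 19 calendar days after Jul 18, 2029 is Aug 6, 2029.
The last day of the waiting period: Aug 6, 2029 + 15 days = Aug 21, 2029.
The date on which the default interest accrual becomes due: counting 15 business days from Tuesday, Aug 21, 2029 (Aug 22, Aug 23, Aug 24, Aug 27, …, Sep 7, Sep 10, Sep 11, skipping weekends) reaches Tuesday, Sep 11, 2029.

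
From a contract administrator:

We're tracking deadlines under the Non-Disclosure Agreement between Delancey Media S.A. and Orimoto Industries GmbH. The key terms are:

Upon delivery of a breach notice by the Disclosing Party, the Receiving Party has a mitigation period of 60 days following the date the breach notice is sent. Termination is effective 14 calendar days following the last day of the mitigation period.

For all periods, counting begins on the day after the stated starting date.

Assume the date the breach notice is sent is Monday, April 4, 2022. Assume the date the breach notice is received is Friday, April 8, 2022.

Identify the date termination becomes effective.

June 17, 2022

The last day of the mitigation period: 60 calendar days after April 4, 2022 is June 3, 2022.
Adding 14 calendar days to June 3, 2022 gives June 17, 2022, which is the date termination becomes effective.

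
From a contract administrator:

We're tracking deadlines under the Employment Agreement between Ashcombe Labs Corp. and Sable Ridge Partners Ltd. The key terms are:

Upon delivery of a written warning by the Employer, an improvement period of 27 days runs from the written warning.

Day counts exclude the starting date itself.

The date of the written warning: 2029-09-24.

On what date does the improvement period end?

2029-10-21

The last day of the improvement period: 27 calendar days after 2029-09-24 is 2029-10-21.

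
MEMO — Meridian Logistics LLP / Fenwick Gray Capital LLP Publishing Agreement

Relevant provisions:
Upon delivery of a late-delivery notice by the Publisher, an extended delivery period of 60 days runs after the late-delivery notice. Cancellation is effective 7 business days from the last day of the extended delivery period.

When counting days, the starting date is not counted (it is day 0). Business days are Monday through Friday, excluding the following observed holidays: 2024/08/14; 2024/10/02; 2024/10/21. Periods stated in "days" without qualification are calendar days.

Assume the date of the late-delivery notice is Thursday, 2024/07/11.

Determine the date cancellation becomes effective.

The last day of the extended delivery period: 2024/07/11 + 60 days = 2024/09/09.
The date cancellation becomes effective: 7 business days after Monday, 2024/09/09, skipping weekends — Sep 10, Sep 11, Sep 12, Sep 13, Sep 16, Sep 17, Sep 18 — lands on Wednesday, 2024/09/18.

2024/09/18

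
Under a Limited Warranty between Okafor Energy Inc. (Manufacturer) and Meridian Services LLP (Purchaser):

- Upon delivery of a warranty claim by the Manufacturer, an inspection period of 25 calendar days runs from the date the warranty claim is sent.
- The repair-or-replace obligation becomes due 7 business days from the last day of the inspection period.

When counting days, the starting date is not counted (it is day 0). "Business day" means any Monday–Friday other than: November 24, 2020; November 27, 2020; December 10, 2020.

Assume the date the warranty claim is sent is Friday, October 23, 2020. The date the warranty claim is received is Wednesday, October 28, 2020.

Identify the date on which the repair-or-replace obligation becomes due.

The last day of the inspection period: October 23, 2020 + 25 days = November 17, 2020.
The date on which the repair-or-replace obligation becomes due: 7 business days after Tuesday, November 17, 2020, skipping weekends and the listed holidays on Nov 24, Nov 27 — Nov 18, Nov 19, Nov 20, Nov 23, Nov 25, Nov 26, Nov 30 — lands on Monday, November 30, 2020.

November 30, 2020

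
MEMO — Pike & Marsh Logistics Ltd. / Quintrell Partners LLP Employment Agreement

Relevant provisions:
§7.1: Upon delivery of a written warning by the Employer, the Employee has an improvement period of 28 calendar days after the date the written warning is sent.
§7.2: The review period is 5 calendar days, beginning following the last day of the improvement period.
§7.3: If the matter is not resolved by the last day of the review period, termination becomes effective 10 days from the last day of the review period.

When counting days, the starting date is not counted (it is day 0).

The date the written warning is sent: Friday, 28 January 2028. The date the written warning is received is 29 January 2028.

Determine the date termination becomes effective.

Adding 28 calendar days to 28 January 2028 gives 25 February 2028, which is the last day of the improvement period.
Adding 5 calendar days to 25 February 2028 gives 1 March 2028, which is the last day of the review period.
Adding 10 calendar days to 1 March 2028 gives 11 March 2028, which is the date termination becomes effective.

11 March 2028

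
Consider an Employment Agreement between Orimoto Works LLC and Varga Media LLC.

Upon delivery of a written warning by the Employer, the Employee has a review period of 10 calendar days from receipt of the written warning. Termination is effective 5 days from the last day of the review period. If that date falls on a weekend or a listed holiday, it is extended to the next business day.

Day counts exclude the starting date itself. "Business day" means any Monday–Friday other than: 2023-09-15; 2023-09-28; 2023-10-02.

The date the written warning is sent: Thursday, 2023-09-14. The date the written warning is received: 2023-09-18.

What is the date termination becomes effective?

2023-10-03

The last day of the review period: 2023-09-18 + 10 days = 2023-09-28.
Adding 5 calendar days to 2023-09-28 gives 2023-10-03, which is the date termination becomes effective. 2023-10-03 is a Tuesday and is not a listed holiday, so no roll-forward applies.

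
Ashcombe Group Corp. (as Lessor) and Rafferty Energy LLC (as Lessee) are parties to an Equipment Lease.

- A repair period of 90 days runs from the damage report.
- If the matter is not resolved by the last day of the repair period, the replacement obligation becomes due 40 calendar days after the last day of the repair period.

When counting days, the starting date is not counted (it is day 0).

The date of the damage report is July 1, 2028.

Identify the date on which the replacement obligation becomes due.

November 8, 2028

Adding 90 calendar days to July 1, 2028 gives September 29, 2028, which is the last day of the repair period.
The date on which the replacement obligation becomes due: September 29, 2028 + 40 days = November 8, 2028.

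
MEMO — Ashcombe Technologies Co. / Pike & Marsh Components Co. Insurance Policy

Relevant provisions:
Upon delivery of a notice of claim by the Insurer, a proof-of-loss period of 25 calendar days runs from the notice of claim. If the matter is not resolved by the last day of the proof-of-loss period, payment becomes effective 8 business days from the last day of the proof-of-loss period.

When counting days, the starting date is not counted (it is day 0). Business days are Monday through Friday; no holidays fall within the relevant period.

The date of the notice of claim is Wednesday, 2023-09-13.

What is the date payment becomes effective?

2023-10-18

The last day of the proof-of-loss period: 2023-09-13 + 25 days = 2023-10-08.
The date payment becomes effective: 8 business days after Sunday, 2023-10-08, skipping weekends — Oct 9, Oct 10, Oct 11, Oct 12, Oct 13, Oct 16, Oct 17, Oct 18 — lands on Wednesday, 2023-10-18.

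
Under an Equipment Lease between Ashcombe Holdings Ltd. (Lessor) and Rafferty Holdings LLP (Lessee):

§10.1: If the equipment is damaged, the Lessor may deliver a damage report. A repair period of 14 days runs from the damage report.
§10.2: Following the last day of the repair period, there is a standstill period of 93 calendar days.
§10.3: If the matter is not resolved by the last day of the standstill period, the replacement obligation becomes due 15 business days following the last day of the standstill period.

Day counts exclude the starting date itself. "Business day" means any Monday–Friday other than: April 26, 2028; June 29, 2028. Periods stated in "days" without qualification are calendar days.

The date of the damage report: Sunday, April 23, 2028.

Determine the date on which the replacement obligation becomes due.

The last day of the repair period: April 23, 2028 + 14 days = May 7, 2028.
The last day of the standstill period: 93 calendar days after May 7, 2028 is August 8, 2028.
From Tuesday, August 8, 2028, 15 business days (Aug 9, Aug 10, Aug 11, Aug 14, …, Aug 25, Aug 28, Aug 29, skipping weekends) brings us to Tuesday, August 29, 2028, which is the date on which the replacement obligation becomes due.

August 29, 2028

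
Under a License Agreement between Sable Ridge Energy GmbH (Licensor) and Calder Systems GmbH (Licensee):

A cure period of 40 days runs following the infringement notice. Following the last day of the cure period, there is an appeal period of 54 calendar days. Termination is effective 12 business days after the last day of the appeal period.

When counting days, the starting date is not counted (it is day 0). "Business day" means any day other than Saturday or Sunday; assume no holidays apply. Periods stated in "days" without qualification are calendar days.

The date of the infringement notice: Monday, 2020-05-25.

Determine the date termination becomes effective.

The last day of the cure period: 2020-05-25 + 40 days = 2020-07-04.
The last day of the appeal period: 54 calendar days after 2020-07-04 is 2020-08-27.
The date termination becomes effective: 12 business days after Thursday, 2020-08-27, skipping weekends — Aug 28, Aug 31, Sep 1, Sep 2, …, Sep 10, Sep 11, Sep 14 — lands on Monday, 2020-09-14.

2020-09-14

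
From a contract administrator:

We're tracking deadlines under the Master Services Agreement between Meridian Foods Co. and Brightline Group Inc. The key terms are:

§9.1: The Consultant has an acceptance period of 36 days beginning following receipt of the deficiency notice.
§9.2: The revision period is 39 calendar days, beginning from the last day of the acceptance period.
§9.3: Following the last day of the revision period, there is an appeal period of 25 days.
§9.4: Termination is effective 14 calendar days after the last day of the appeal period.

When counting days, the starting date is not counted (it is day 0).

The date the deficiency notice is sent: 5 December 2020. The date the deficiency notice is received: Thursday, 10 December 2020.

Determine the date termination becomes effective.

Adding 36 calendar days to 10 December 2020 gives 15 January 2021, which is the last day of the acceptance period.
Adding 39 calendar days to 15 January 2021 gives 23 February 2021, which is the last day of the revision period.
Adding 25 calendar days to 23 February 2021 gives 20 March 2021, which is the last day of the appeal period.
Adding 14 calendar days to 20 March 2021 gives 3 April 2021, which is the date termination becomes effective.

3 April 2021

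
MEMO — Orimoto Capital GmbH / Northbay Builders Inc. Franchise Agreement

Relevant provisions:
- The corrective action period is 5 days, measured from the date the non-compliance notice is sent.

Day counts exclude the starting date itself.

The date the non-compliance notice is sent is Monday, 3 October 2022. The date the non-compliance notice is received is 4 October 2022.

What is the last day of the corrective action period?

8 October 2022

Adding 5 calendar days to 3 October 2022 gives 8 October 2022, which is the last day of the corrective action period.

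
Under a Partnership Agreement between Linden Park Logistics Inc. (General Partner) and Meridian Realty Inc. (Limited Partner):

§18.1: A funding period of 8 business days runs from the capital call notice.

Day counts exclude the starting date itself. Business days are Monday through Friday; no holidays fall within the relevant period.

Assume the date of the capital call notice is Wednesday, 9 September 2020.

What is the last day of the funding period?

21 September 2020

From Wednesday, 9 September 2020, 8 business days (Sep 10, Sep 11, Sep 14, Sep 15, Sep 16, Sep 17, Sep 18, Sep 21, skipping weekends) brings us to Monday, 21 September 2020, which is the last day of the funding period.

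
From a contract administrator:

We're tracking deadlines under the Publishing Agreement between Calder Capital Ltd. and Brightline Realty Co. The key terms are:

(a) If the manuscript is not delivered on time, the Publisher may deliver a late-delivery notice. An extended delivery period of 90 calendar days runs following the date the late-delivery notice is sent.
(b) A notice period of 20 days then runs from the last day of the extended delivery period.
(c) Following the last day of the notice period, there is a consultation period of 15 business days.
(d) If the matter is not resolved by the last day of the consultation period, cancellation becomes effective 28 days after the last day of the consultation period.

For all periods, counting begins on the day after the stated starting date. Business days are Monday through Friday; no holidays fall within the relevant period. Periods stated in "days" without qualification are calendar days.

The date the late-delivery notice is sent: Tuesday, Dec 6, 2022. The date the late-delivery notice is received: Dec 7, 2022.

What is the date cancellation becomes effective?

The last day of the extended delivery period: 90 calendar days after Dec 6, 2022 is Mar 6, 2023.
Adding 20 calendar days to Mar 6, 2023 gives Mar 26, 2023, which is the last day of the notice period.
The last day of the consultation period: 15 business days after Sunday, Mar 26, 2023, skipping weekends — Mar 27, Mar 28, Mar 29, Mar 30, …, Apr 12, Apr 13, Apr 14 — lands on Friday, Apr 14, 2023.
Adding 28 calendar days to Apr 14, 2023 gives May 12, 2023, which is the date cancellation becomes effective.

May 12, 2023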